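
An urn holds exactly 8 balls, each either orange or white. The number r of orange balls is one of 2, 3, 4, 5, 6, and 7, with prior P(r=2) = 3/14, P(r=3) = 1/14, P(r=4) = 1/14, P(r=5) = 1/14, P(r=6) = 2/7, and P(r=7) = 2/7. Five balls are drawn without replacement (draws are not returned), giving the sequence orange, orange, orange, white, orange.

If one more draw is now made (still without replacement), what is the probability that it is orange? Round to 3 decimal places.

0.806

Compute the likelihood of the observed sequence for each case: P(data | r = 2) = (2/8)(1/7)(0/6) = 0; P(data | r = 3) = (3/8)(2/7)(1/6)(5/5)(0/4) = 0; P(data | r = 4) = (4/8)(3/7)(2/6)(4/5)(1/4) = 0.014286; P(data | r = 5) = (5/8)(4/7)(3/6)(3/5)(2/4) = 0.053571; P(data | r = 6) = (6/8)(5/7)(4/6)(2/5)(3/4) = 0.10714; P(data | r = 7) = (7/8)(6/7)(5/6)(1/5)(4/4) = 0.125.
Weighting by the prior gives 3/14 · 0 = 0, 1/14 · 0 = 0, 1/14 · 0.014286 = 0.0010204, 1/14 · 0.053571 = 0.0038265, 2/7 · 0.10714 = 0.030612, 2/7 · 0.125 = 0.035714; summing to 0.071173.
Normalising, the posterior is P(r = 2 | data) = 0, P(r = 3 | data) = 0, P(r = 4 | data) = 0.014337, P(r = 5 | data) = 0.053763, P(r = 6 | data) = 0.43011, P(r = 7 | data) = 0.50179.
So P(orange next | data) = Σ P(orange next | H) P(H | data) = (0)(0.014337) + (1/3)(0.053763) + (2/3)(0.43011) + (1)(0.50179) = 0.80645.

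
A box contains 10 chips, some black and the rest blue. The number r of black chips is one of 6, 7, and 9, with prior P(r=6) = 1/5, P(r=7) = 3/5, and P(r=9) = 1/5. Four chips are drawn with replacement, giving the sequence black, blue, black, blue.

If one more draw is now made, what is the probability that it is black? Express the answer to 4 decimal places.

The likelihood of the observed sequence under each hypothesis: P(data | r = 6) = (6/10)(4/10)(6/10)(4/10) = 0.0576; P(data | r = 7) = (7/10)(3/10)(7/10)(3/10) = 0.0441; P(data | r = 9) = (9/10)(1/10)(9/10)(1/10) = 0.0081.
The prior-weighted likelihoods are 1/5 · 0.0576 = 0.01152, 3/5 · 0.0441 = 0.02646, 1/5 · 0.0081 = 0.00162; with total 0.0396.
Normalising, the posterior is P(r = 6 | data) = 0.29091, P(r = 7 | data) = 0.66818, P(r = 9 | data) = 0.040909.
So P(black next | data) = Σ P(black next | H) P(H | data) = (3/5)(0.29091) + (7/10)(0.66818) + (9/10)(0.040909) = 0.67909.

0.6791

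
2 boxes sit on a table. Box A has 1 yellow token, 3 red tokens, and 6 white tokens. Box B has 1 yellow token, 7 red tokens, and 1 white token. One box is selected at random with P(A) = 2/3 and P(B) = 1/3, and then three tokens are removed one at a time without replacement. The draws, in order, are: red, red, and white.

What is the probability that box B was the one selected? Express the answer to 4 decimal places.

0.4545

For each hypothesis, P(data | H) works out to: P(data | box A) = (3/10)(2/9)(6/8) = 1/20; P(data | box B) = (7/9)(6/8)(1/7) = 1/12.
The prior-weighted likelihoods are 2/3 · 1/20 = 1/30, 1/3 · 1/12 = 1/36; with total 11/180.
Hence P(box B | data) = (1/36) / (11/180) = 5/11.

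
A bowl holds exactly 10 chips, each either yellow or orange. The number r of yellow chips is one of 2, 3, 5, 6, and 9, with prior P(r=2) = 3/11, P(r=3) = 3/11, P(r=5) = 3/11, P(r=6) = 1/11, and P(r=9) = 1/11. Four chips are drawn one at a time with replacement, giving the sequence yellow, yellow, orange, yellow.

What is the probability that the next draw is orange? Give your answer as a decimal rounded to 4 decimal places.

Under each hypothesis, the probability of the observed sequence is: P(data | r = 2) = (2/10)(2/10)(8/10)(2/10) = 0.0064; P(data | r = 3) = (3/10)(3/10)(7/10)(3/10) = 0.0189; P(data | r = 5) = (5/10)(5/10)(5/10)(5/10) = 0.0625; P(data | r = 6) = (6/10)(6/10)(4/10)(6/10) = 0.0864; P(data | r = 9) = (9/10)(9/10)(1/10)(9/10) = 0.0729.
Multiplying each by its prior: 3/11 · 0.0064 = 0.0017455, 3/11 · 0.0189 = 0.0051545, 3/11 · 0.0625 = 0.017045, 1/11 · 0.0864 = 0.0078545, 1/11 · 0.0729 = 0.0066273; summing to 0.038427.
The posterior is then P(r = 2 | data) = 0.045422, P(r = 3 | data) = 0.13414, P(r = 5 | data) = 0.44358, P(r = 6 | data) = 0.2044, P(r = 9 | data) = 0.17246.
So P(orange next | data) = Σ P(orange next | H) P(H | data) = (4/5)(0.045422) + (7/10)(0.13414) + (1/2)(0.44358) + (2/5)(0.2044) + (1/10)(0.17246) = 0.45103.

0.4510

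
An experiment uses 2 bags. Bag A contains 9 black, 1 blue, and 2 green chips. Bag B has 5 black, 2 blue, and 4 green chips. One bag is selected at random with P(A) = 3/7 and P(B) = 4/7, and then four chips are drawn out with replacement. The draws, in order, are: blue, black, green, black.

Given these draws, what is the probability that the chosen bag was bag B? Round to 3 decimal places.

0.700

Under each hypothesis, the probability of the observed sequence is: P(data | bag A) = (1/12)(9/12)(2/12)(9/12) = 0.0078125; P(data | bag B) = (2/11)(5/11)(4/11)(5/11) = 0.01366.
Multiplying each by its prior: 3/7 · 0.0078125 = 0.0033482, 4/7 · 0.01366 = 0.0078059; these sum to 0.011154.
Hence P(bag B | data) = (0.0078059) / (0.011154) = 0.69982.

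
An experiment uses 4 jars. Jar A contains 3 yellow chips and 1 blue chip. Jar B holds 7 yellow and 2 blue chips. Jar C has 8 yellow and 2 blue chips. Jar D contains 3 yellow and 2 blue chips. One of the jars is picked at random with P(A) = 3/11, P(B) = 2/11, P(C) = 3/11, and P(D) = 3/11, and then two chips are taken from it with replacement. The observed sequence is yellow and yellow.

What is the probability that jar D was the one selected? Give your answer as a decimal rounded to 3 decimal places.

For each hypothesis, P(data | H) works out to: P(data | jar A) = (3/4)(3/4) = 0.5625; P(data | jar B) = (7/9)(7/9) = 0.60494; P(data | jar C) = (8/10)(8/10) = 0.64; P(data | jar D) = (3/5)(3/5) = 0.36.
Multiplying each by its prior: 3/11 · 0.5625 = 0.15341, 2/11 · 0.60494 = 0.10999, 3/11 · 0.64 = 0.17455, 3/11 · 0.36 = 0.098182; with total 0.53613.
So P(jar D | data) = (0.098182) / (0.53613) = 0.18313.

0.183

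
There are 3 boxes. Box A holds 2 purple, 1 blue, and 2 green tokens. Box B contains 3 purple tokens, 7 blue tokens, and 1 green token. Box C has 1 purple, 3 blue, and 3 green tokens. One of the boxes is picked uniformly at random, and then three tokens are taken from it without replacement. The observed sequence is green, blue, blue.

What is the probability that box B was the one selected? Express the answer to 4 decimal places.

For each hypothesis, P(data | H) works out to: P(data | box A) = (2/5)(1/4)(0/3) = 0; P(data | box B) = (1/11)(7/10)(6/9) = 0.042424; P(data | box C) = (3/7)(3/6)(2/5) = 0.085714.
The prior-weighted likelihoods are 1/3 · 0 = 0, 1/3 · 0.042424 = 0.014141, 1/3 · 0.085714 = 0.028571; summing to 0.042713.
Hence P(box B | data) = (0.014141) / (0.042713) = 0.33108.

0.3311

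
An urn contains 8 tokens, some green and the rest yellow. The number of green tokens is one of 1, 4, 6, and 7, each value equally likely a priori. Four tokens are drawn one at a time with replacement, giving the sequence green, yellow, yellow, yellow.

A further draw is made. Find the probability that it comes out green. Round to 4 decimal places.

For each hypothesis, P(data | H) works out to: P(data | r = 1) = (1/8)(7/8)(7/8)(7/8) = 0.08374; P(data | r = 4) = (4/8)(4/8)(4/8)(4/8) = 0.0625; P(data | r = 6) = (6/8)(2/8)(2/8)(2/8) = 0.011719; P(data | r = 7) = (7/8)(1/8)(1/8)(1/8) = 0.001709.
Multiplying each by its prior: 1/4 · 0.08374 = 0.020935, 1/4 · 0.0625 = 0.015625, 1/4 · 0.011719 = 0.0029297, 1/4 · 0.001709 = 0.00042725; summing to 0.039917.
Dividing through by the total gives posterior P(r = 1 | data) = 0.52446, P(r = 4 | data) = 0.39144, P(r = 6 | data) = 0.073394, P(r = 7 | data) = 0.010703.
So P(green next | data) = Σ P(green next | H) P(H | data) = (1/8)(0.52446) + (1/2)(0.39144) + (3/4)(0.073394) + (7/8)(0.010703) = 0.32569.

0.3257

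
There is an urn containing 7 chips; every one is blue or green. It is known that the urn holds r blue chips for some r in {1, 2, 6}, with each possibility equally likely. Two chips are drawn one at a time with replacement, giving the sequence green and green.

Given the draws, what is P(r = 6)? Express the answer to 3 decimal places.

0.016

Compute the likelihood of the observed sequence for each case: P(data | r = 1) = (6/7)(6/7) = 36/49; P(data | r = 2) = (5/7)(5/7) = 25/49; P(data | r = 6) = (1/7)(1/7) = 1/49.
Multiplying each by its prior: 1/3 · 36/49 = 12/49, 1/3 · 25/49 = 25/147, 1/3 · 1/49 = 1/147; with total 62/147.
By Bayes' rule, P(r = 6 | data) = (1/147) / (62/147) = 1/62.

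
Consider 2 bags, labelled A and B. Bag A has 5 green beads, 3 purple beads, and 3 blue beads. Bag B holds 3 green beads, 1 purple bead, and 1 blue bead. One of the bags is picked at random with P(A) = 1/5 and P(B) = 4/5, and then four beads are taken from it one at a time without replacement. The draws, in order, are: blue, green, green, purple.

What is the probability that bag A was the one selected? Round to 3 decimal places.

For each hypothesis, P(data | H) works out to: P(data | bag A) = (3/11)(5/10)(4/9)(3/8) = 0.022727; P(data | bag B) = (1/5)(3/4)(2/3)(1/2) = 0.05.
Weighting by the prior gives 1/5 · 0.022727 = 0.0045455, 4/5 · 0.05 = 0.04; summing to 0.044545.
Therefore the posterior P(bag A | data) = (0.0045455) / (0.044545) = 0.10204.

0.102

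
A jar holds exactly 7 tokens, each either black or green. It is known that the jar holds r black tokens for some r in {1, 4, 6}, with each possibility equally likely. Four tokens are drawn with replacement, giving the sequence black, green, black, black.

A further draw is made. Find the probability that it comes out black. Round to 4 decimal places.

The likelihood of the observed sequence under each hypothesis: P(data | r = 1) = (1/7)(6/7)(1/7)(1/7) = 0.002499; P(data | r = 4) = (4/7)(3/7)(4/7)(4/7) = 0.079967; P(data | r = 6) = (6/7)(1/7)(6/7)(6/7) = 0.089963.
Multiplying each by its prior: 1/3 · 0.002499 = 0.00083299, 1/3 · 0.079967 = 0.026656, 1/3 · 0.089963 = 0.029988; summing to 0.057476.
The posterior is then P(r = 1 | data) = 0.014493, P(r = 4 | data) = 0.46377, P(r = 6 | data) = 0.52174.
So P(black next | data) = Σ P(black next | H) P(H | data) = (1/7)(0.014493) + (4/7)(0.46377) + (6/7)(0.52174) = 0.71429.

0.7143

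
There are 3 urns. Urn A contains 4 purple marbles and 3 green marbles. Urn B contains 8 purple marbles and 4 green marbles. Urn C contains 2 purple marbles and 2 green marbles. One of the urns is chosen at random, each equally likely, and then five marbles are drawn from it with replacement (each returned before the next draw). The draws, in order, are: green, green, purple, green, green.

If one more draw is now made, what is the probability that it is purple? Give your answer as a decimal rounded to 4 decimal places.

0.5468

The likelihood of the observed sequence under each hypothesis: P(data | urn A) = (3/7)(3/7)(4/7)(3/7)(3/7) = 0.019278; P(data | urn B) = (4/12)(4/12)(8/12)(4/12)(4/12) = 0.0082305; P(data | urn C) = (2/4)(2/4)(2/4)(2/4)(2/4) = 0.03125.
Multiplying each by its prior: 1/3 · 0.019278 = 0.0064259, 1/3 · 0.0082305 = 0.0027435, 1/3 · 0.03125 = 0.010417; summing to 0.019586.
The posterior is then P(urn A | data) = 0.32809, P(urn B | data) = 0.14007, P(urn C | data) = 0.53184.
So P(purple next | data) = Σ P(purple next | H) P(H | data) = (4/7)(0.32809) + (2/3)(0.14007) + (1/2)(0.53184) = 0.54678.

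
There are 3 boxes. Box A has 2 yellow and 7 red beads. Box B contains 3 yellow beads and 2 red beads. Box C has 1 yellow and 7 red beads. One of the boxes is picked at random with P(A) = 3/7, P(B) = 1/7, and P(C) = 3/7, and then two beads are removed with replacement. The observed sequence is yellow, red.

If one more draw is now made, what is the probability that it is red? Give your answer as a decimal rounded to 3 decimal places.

For each hypothesis, P(data | H) works out to: P(data | box A) = (2/9)(7/9) = 0.17284; P(data | box B) = (3/5)(2/5) = 0.24; P(data | box C) = (1/8)(7/8) = 0.10938.
Multiplying each by its prior: 3/7 · 0.17284 = 0.074074, 1/7 · 0.24 = 0.034286, 3/7 · 0.10938 = 0.046875; summing to 0.15523.
Normalising, the posterior is P(box A | data) = 0.47717, P(box B | data) = 0.22086, P(box C | data) = 0.30196.
The predictive probability is P(red next | data) = (7/9)(0.47717) + (2/5)(0.22086) + (7/8)(0.30196) = 0.7237.

0.724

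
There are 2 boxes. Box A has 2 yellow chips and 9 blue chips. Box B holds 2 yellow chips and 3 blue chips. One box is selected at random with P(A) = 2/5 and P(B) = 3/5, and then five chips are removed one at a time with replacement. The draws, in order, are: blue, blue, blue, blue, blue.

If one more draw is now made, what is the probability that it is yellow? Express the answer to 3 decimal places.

0.234

For each hypothesis, P(data | H) works out to: P(data | box A) = (9/11)(9/11)(9/11)(9/11)(9/11) = 0.36665; P(data | box B) = (3/5)(3/5)(3/5)(3/5)(3/5) = 0.07776.
Multiplying each by its prior: 2/5 · 0.36665 = 0.14666, 3/5 · 0.07776 = 0.046656; these sum to 0.19332.
Normalising, the posterior is P(box A | data) = 0.75865, P(box B | data) = 0.24135.
The predictive probability is P(yellow next | data) = (2/11)(0.75865) + (2/5)(0.24135) = 0.23448.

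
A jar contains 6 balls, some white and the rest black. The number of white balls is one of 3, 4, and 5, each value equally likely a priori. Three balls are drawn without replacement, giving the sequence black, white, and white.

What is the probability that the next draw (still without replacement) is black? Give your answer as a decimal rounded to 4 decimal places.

Compute the likelihood of the observed sequence for each case: P(data | r = 3) = (3/6)(3/5)(2/4) = 3/20; P(data | r = 4) = (2/6)(4/5)(3/4) = 1/5; P(data | r = 5) = (1/6)(5/5)(4/4) = 1/6.
Multiplying each by its prior: 1/3 · 3/20 = 1/20, 1/3 · 1/5 = 1/15, 1/3 · 1/6 = 1/18; with total 31/180.
Dividing through by the total gives posterior P(r = 3 | data) = 9/31, P(r = 4 | data) = 12/31, P(r = 5 | data) = 10/31.
Averaging over the posterior, P(black next | data) = (2/3)(9/31) + (1/3)(12/31) + (0)(10/31) = 10/31.

0.3226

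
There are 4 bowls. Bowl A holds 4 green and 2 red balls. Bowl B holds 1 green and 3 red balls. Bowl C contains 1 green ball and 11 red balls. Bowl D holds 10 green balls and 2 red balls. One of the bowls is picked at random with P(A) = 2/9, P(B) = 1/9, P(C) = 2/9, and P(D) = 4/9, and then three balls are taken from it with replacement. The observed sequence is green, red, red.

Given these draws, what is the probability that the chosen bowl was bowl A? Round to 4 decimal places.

For each hypothesis, P(data | H) works out to: P(data | bowl A) = (4/6)(2/6)(2/6) = 0.074074; P(data | bowl B) = (1/4)(3/4)(3/4) = 0.14062; P(data | bowl C) = (1/12)(11/12)(11/12) = 0.070023; P(data | bowl D) = (10/12)(2/12)(2/12) = 0.023148.
Multiplying each by its prior: 2/9 · 0.074074 = 0.016461, 1/9 · 0.14062 = 0.015625, 2/9 · 0.070023 = 0.015561, 4/9 · 0.023148 = 0.010288; summing to 0.057935.
Therefore the posterior P(bowl A | data) = (0.016461) / (0.057935) = 0.28413.

0.2841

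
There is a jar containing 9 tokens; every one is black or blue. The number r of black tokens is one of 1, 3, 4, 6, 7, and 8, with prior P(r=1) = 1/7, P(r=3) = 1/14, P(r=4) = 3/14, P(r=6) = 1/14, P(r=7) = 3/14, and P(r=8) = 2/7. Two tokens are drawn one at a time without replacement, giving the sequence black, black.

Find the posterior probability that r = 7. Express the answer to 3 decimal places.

0.299

Under each hypothesis, the probability of the observed sequence is: P(data | r = 1) = (1/9)(0/8) = 0; P(data | r = 3) = (3/9)(2/8) = 1/12; P(data | r = 4) = (4/9)(3/8) = 1/6; P(data | r = 6) = (6/9)(5/8) = 5/12; P(data | r = 7) = (7/9)(6/8) = 7/12; P(data | r = 8) = (8/9)(7/8) = 7/9.
Multiplying each by its prior: 1/7 · 0 = 0, 1/14 · 1/12 = 1/168, 3/14 · 1/6 = 1/28, 1/14 · 5/12 = 5/168, 3/14 · 7/12 = 1/8, 2/7 · 7/9 = 2/9; these sum to 211/504.
Hence P(r = 7 | data) = (1/8) / (211/504) = 63/211.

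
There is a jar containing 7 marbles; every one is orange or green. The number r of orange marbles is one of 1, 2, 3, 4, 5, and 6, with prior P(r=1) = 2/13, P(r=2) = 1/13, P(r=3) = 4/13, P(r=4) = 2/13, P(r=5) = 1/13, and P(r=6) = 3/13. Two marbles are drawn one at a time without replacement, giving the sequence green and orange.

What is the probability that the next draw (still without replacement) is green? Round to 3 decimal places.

The likelihood of the observed sequence under each hypothesis: P(data | r = 1) = (6/7)(1/6) = 1/7; P(data | r = 2) = (5/7)(2/6) = 5/21; P(data | r = 3) = (4/7)(3/6) = 2/7; P(data | r = 4) = (3/7)(4/6) = 2/7; P(data | r = 5) = (2/7)(5/6) = 5/21; P(data | r = 6) = (1/7)(6/6) = 1/7.
Weighting by the prior gives 2/13 · 1/7 = 2/91, 1/13 · 5/21 = 5/273, 4/13 · 2/7 = 8/91, 2/13 · 2/7 = 4/91, 1/13 · 5/21 = 5/273, 3/13 · 1/7 = 3/91; these sum to 61/273.
Dividing through by the total gives posterior P(r = 1 | data) = 6/61, P(r = 2 | data) = 5/61, P(r = 3 | data) = 24/61, P(r = 4 | data) = 12/61, P(r = 5 | data) = 5/61, P(r = 6 | data) = 9/61.
So P(green next | data) = Σ P(green next | H) P(H | data) = (1)(6/61) + (4/5)(5/61) + (3/5)(24/61) + (2/5)(12/61) + (1/5)(5/61) + (0)(9/61) = 151/305.

0.495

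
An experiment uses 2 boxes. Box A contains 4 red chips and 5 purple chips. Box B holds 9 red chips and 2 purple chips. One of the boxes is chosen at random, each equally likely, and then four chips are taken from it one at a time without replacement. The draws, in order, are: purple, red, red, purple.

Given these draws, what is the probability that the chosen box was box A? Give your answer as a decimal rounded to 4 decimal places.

For each hypothesis, P(data | H) works out to: P(data | box A) = (5/9)(4/8)(3/7)(4/6) = 0.079365; P(data | box B) = (2/11)(9/10)(8/9)(1/8) = 0.018182.
Multiplying each by its prior: 1/2 · 0.079365 = 0.039683, 1/2 · 0.018182 = 0.0090909; with total 0.048773.
Hence P(box A | data) = (0.039683) / (0.048773) = 0.81361.

0.8136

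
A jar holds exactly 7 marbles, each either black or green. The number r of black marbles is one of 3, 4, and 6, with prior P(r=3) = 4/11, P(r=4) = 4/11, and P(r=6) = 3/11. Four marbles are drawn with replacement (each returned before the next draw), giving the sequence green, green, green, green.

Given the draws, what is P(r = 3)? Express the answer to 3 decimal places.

Compute the likelihood of the observed sequence for each case: P(data | r = 3) = (4/7)(4/7)(4/7)(4/7) = 0.10662; P(data | r = 4) = (3/7)(3/7)(3/7)(3/7) = 0.033736; P(data | r = 6) = (1/7)(1/7)(1/7)(1/7) = 0.00041649.
Multiplying each by its prior: 4/11 · 0.10662 = 0.038772, 4/11 · 0.033736 = 0.012268, 3/11 · 0.00041649 = 0.00011359; with total 0.051153.
By Bayes' rule, P(r = 3 | data) = (0.038772) / (0.051153) = 0.75796.

0.758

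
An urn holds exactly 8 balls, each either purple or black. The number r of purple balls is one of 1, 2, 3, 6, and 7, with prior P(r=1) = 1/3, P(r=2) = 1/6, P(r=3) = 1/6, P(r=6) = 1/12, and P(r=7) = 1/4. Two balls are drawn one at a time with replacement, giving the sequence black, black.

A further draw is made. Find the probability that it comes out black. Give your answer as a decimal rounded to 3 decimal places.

For each hypothesis, P(data | H) works out to: P(data | r = 1) = (7/8)(7/8) = 49/64; P(data | r = 2) = (6/8)(6/8) = 9/16; P(data | r = 3) = (5/8)(5/8) = 25/64; P(data | r = 6) = (2/8)(2/8) = 1/16; P(data | r = 7) = (1/8)(1/8) = 1/64.
The prior-weighted likelihoods are 1/3 · 49/64 = 49/192, 1/6 · 9/16 = 3/32, 1/6 · 25/64 = 25/384, 1/12 · 1/16 = 1/192, 1/4 · 1/64 = 1/256; summing to 325/768.
Normalising, the posterior is P(r = 1 | data) = 196/325, P(r = 2 | data) = 72/325, P(r = 3 | data) = 2/13, P(r = 6 | data) = 4/325, P(r = 7 | data) = 3/325.
So P(black next | data) = Σ P(black next | H) P(H | data) = (7/8)(196/325) + (3/4)(72/325) + (5/8)(2/13) + (1/4)(4/325) + (1/8)(3/325) = 413/520.

0.794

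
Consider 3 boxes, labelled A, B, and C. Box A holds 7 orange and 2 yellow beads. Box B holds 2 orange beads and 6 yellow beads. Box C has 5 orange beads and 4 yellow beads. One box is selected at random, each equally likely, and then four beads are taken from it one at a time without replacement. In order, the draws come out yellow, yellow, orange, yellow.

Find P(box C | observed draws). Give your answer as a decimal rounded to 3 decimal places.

Under each hypothesis, the probability of the observed sequence is: P(data | box A) = (2/9)(1/8)(7/7)(0/6) = 0; P(data | box B) = (6/8)(5/7)(2/6)(4/5) = 1/7; P(data | box C) = (4/9)(3/8)(5/7)(2/6) = 5/126.
Weighting by the prior gives 1/3 · 0 = 0, 1/3 · 1/7 = 1/21, 1/3 · 5/126 = 5/378; summing to 23/378.
Therefore the posterior P(box C | data) = (5/378) / (23/378) = 5/23.

0.217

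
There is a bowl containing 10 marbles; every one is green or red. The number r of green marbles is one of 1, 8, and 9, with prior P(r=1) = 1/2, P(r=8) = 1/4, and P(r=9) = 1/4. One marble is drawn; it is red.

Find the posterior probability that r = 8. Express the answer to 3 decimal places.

0.095

Compute the likelihood of this draw for each case: P(data | r = 1) = (9/10) = 9/10; P(data | r = 8) = (2/10) = 1/5; P(data | r = 9) = (1/10) = 1/10.
Weighting by the prior gives 1/2 · 9/10 = 9/20, 1/4 · 1/5 = 1/20, 1/4 · 1/10 = 1/40; these sum to 21/40.
Hence P(r = 8 | data) = (1/20) / (21/40) = 2/21.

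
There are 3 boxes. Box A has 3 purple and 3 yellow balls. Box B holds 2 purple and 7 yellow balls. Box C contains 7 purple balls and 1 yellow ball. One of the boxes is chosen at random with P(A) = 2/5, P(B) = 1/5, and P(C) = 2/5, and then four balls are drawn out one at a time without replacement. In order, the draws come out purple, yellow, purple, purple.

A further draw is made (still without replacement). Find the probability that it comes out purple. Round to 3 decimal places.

For each hypothesis, P(data | H) works out to: P(data | box A) = (3/6)(3/5)(2/4)(1/3) = 1/20; P(data | box B) = (2/9)(7/8)(1/7)(0/6) = 0; P(data | box C) = (7/8)(1/7)(6/6)(5/5) = 1/8.
Weighting by the prior gives 2/5 · 1/20 = 1/50, 1/5 · 0 = 0, 2/5 · 1/8 = 1/20; these sum to 7/100.
Dividing through by the total gives posterior P(box A | data) = 2/7, P(box B | data) = 0, P(box C | data) = 5/7.
So P(purple next | data) = Σ P(purple next | H) P(H | data) = (0)(2/7) + (1)(5/7) = 5/7.

0.714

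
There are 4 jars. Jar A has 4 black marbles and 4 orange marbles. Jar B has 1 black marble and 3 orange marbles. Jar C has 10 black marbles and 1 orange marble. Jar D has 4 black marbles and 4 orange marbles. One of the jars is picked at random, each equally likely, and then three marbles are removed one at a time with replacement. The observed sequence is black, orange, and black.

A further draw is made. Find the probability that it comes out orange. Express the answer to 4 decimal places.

0.4489

For each hypothesis, P(data | H) works out to: P(data | jar A) = (4/8)(4/8)(4/8) = 0.125; P(data | jar B) = (1/4)(3/4)(1/4) = 0.046875; P(data | jar C) = (10/11)(1/11)(10/11) = 0.075131; P(data | jar D) = (4/8)(4/8)(4/8) = 0.125.
The prior-weighted likelihoods are 1/4 · 0.125 = 0.03125, 1/4 · 0.046875 = 0.011719, 1/4 · 0.075131 = 0.018783, 1/4 · 0.125 = 0.03125; summing to 0.093002.
Normalising, the posterior is P(jar A | data) = 0.33602, P(jar B | data) = 0.12601, P(jar C | data) = 0.20196, P(jar D | data) = 0.33602.
The predictive probability is P(orange next | data) = (1/2)(0.33602) + (3/4)(0.12601) + (1/11)(0.20196) + (1/2)(0.33602) = 0.44888.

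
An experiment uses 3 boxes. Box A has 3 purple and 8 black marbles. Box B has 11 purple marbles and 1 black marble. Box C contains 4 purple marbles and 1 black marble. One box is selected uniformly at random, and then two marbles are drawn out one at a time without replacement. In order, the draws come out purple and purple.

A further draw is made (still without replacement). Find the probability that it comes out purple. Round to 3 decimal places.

Under each hypothesis, the probability of the observed sequence is: P(data | box A) = (3/11)(2/10) = 3/55; P(data | box B) = (11/12)(10/11) = 5/6; P(data | box C) = (4/5)(3/4) = 3/5.
Multiplying each by its prior: 1/3 · 3/55 = 1/55, 1/3 · 5/6 = 5/18, 1/3 · 3/5 = 1/5; with total 491/990.
Dividing through by the total gives posterior P(box A | data) = 18/491, P(box B | data) = 275/491, P(box C | data) = 198/491.
Averaging over the posterior, P(purple next | data) = (1/9)(18/491) + (9/10)(275/491) + (2/3)(198/491) = 763/982.

0.777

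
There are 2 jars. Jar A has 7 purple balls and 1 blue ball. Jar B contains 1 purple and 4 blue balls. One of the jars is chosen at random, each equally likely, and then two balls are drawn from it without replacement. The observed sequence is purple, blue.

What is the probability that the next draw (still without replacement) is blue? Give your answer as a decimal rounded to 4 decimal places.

0.6154

Under each hypothesis, the probability of the observed sequence is: P(data | jar A) = (7/8)(1/7) = 1/8; P(data | jar B) = (1/5)(4/4) = 1/5.
Weighting by the prior gives 1/2 · 1/8 = 1/16, 1/2 · 1/5 = 1/10; summing to 13/80.
The posterior is then P(jar A | data) = 5/13, P(jar B | data) = 8/13.
The predictive probability is P(blue next | data) = (0)(5/13) + (1)(8/13) = 8/13.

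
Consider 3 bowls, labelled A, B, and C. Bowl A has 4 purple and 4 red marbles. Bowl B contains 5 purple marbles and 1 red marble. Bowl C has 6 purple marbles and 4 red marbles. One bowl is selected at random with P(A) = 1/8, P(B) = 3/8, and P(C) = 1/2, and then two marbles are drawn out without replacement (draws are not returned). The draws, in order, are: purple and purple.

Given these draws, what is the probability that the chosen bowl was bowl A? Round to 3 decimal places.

0.060

The likelihood of the observed sequence under each hypothesis: P(data | bowl A) = (4/8)(3/7) = 3/14; P(data | bowl B) = (5/6)(4/5) = 2/3; P(data | bowl C) = (6/10)(5/9) = 1/3.
Weighting by the prior gives 1/8 · 3/14 = 3/112, 3/8 · 2/3 = 1/4, 1/2 · 1/3 = 1/6; with total 149/336.
So P(bowl A | data) = (3/112) / (149/336) = 9/149.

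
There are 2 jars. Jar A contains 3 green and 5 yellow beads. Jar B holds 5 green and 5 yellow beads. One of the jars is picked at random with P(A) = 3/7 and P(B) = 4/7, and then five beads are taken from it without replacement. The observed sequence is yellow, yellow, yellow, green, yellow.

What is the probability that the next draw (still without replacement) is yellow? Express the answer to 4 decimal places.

The likelihood of the observed sequence under each hypothesis: P(data | jar A) = (5/8)(4/7)(3/6)(3/5)(2/4) = 0.053571; P(data | jar B) = (5/10)(4/9)(3/8)(5/7)(2/6) = 0.019841.
Multiplying each by its prior: 3/7 · 0.053571 = 0.022959, 4/7 · 0.019841 = 0.011338; these sum to 0.034297.
The posterior is then P(jar A | data) = 0.66942, P(jar B | data) = 0.33058.
The predictive probability is P(yellow next | data) = (1/3)(0.66942) + (1/5)(0.33058) = 0.28926.

0.2893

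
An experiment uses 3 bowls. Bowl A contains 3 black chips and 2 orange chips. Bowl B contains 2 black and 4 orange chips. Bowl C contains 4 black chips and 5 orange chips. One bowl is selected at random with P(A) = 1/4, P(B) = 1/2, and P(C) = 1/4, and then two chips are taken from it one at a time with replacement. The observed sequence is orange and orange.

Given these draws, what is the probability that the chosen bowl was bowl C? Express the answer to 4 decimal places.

Under each hypothesis, the probability of the observed sequence is: P(data | bowl A) = (2/5)(2/5) = 0.16; P(data | bowl B) = (4/6)(4/6) = 0.44444; P(data | bowl C) = (5/9)(5/9) = 0.30864.
Weighting by the prior gives 1/4 · 0.16 = 0.04, 1/2 · 0.44444 = 0.22222, 1/4 · 0.30864 = 0.07716; summing to 0.33938.
By Bayes' rule, P(bowl C | data) = (0.07716) / (0.33938) = 0.22736.

0.2274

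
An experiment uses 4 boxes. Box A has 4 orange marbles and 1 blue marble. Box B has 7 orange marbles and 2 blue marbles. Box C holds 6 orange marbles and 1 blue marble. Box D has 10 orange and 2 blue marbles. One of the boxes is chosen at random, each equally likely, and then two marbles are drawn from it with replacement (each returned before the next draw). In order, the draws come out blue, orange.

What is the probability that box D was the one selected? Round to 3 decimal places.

0.234

For each hypothesis, P(data | H) works out to: P(data | box A) = (1/5)(4/5) = 0.16; P(data | box B) = (2/9)(7/9) = 0.17284; P(data | box C) = (1/7)(6/7) = 0.12245; P(data | box D) = (2/12)(10/12) = 0.13889.
The prior-weighted likelihoods are 1/4 · 0.16 = 0.04, 1/4 · 0.17284 = 0.04321, 1/4 · 0.12245 = 0.030612, 1/4 · 0.13889 = 0.034722; with total 0.14854.
So P(box D | data) = (0.034722) / (0.14854) = 0.23375.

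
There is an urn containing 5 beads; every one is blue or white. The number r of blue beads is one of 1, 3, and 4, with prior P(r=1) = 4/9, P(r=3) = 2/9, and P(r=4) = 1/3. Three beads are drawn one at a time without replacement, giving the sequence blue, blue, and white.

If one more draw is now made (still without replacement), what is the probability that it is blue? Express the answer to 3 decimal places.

The likelihood of the observed sequence under each hypothesis: P(data | r = 1) = (1/5)(0/4) = 0; P(data | r = 3) = (3/5)(2/4)(2/3) = 1/5; P(data | r = 4) = (4/5)(3/4)(1/3) = 1/5.
The prior-weighted likelihoods are 4/9 · 0 = 0, 2/9 · 1/5 = 2/45, 1/3 · 1/5 = 1/15; with total 1/9.
The posterior is then P(r = 1 | data) = 0, P(r = 3 | data) = 2/5, P(r = 4 | data) = 3/5.
Averaging over the posterior, P(blue next | data) = (1/2)(2/5) + (1)(3/5) = 4/5.

0.800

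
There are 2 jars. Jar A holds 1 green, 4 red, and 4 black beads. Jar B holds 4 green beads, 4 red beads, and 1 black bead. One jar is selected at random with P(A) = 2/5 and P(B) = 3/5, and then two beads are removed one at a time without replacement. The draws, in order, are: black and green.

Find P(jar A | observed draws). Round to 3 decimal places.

For each hypothesis, P(data | H) works out to: P(data | jar A) = (4/9)(1/8) = 1/18; P(data | jar B) = (1/9)(4/8) = 1/18.
Multiplying each by its prior: 2/5 · 1/18 = 1/45, 3/5 · 1/18 = 1/30; summing to 1/18.
By Bayes' rule, P(jar A | data) = (1/45) / (1/18) = 2/5.

0.400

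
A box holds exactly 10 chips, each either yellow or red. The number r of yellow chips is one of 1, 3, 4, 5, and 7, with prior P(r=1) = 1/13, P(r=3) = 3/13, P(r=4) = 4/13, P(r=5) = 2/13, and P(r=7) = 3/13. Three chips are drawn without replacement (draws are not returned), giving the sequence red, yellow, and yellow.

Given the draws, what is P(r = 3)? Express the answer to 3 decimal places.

0.127

The likelihood of the observed sequence under each hypothesis: P(data | r = 1) = (9/10)(1/9)(0/8) = 0; P(data | r = 3) = (7/10)(3/9)(2/8) = 7/120; P(data | r = 4) = (6/10)(4/9)(3/8) = 1/10; P(data | r = 5) = (5/10)(5/9)(4/8) = 5/36; P(data | r = 7) = (3/10)(7/9)(6/8) = 7/40.
Multiplying each by its prior: 1/13 · 0 = 0, 3/13 · 7/120 = 7/520, 4/13 · 1/10 = 2/65, 2/13 · 5/36 = 5/234, 3/13 · 7/40 = 21/520; these sum to 62/585.
By Bayes' rule, P(r = 3 | data) = (7/520) / (62/585) = 63/496.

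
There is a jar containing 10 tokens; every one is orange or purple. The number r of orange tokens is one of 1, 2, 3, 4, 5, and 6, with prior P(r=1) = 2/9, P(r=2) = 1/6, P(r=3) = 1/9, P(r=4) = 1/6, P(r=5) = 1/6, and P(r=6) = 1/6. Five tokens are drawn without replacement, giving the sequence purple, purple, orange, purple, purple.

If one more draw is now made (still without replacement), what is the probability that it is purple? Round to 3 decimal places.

0.748

For each hypothesis, P(data | H) works out to: P(data | r = 1) = (9/10)(8/9)(1/8)(7/7)(6/6) = 0.1; P(data | r = 2) = (8/10)(7/9)(2/8)(6/7)(5/6) = 0.11111; P(data | r = 3) = (7/10)(6/9)(3/8)(5/7)(4/6) = 0.083333; P(data | r = 4) = (6/10)(5/9)(4/8)(4/7)(3/6) = 0.047619; P(data | r = 5) = (5/10)(4/9)(5/8)(3/7)(2/6) = 0.019841; P(data | r = 6) = (4/10)(3/9)(6/8)(2/7)(1/6) = 0.0047619.
Weighting by the prior gives 2/9 · 0.1 = 0.022222, 1/6 · 0.11111 = 0.018519, 1/9 · 0.083333 = 0.0092593, 1/6 · 0.047619 = 0.0079365, 1/6 · 0.019841 = 0.0033069, 1/6 · 0.0047619 = 0.00079365; with total 0.062037.
Normalising, the posterior is P(r = 1 | data) = 0.35821, P(r = 2 | data) = 0.29851, P(r = 3 | data) = 0.14925, P(r = 4 | data) = 0.12793, P(r = 5 | data) = 0.053305, P(r = 6 | data) = 0.012793.
The predictive probability is P(purple next | data) = (1)(0.35821) + (4/5)(0.29851) + (3/5)(0.14925) + (2/5)(0.12793) + (1/5)(0.053305) + (0)(0.012793) = 0.7484.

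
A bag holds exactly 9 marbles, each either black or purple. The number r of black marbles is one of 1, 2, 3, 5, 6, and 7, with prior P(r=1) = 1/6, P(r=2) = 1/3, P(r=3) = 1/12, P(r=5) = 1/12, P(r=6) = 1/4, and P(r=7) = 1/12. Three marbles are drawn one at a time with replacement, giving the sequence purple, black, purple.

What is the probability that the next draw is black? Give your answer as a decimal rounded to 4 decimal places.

The likelihood of the observed sequence under each hypothesis: P(data | r = 1) = (8/9)(1/9)(8/9) = 0.087791; P(data | r = 2) = (7/9)(2/9)(7/9) = 0.13443; P(data | r = 3) = (6/9)(3/9)(6/9) = 0.14815; P(data | r = 5) = (4/9)(5/9)(4/9) = 0.10974; P(data | r = 6) = (3/9)(6/9)(3/9) = 0.074074; P(data | r = 7) = (2/9)(7/9)(2/9) = 0.038409.
Multiplying each by its prior: 1/6 · 0.087791 = 0.014632, 1/3 · 0.13443 = 0.04481, 1/12 · 0.14815 = 0.012346, 1/12 · 0.10974 = 0.0091449, 1/4 · 0.074074 = 0.018519, 1/12 · 0.038409 = 0.0032007; with total 0.10265.
Normalising, the posterior is P(r = 1 | data) = 0.14254, P(r = 2 | data) = 0.43653, P(r = 3 | data) = 0.12027, P(r = 5 | data) = 0.089087, P(r = 6 | data) = 0.1804, P(r = 7 | data) = 0.03118.
So P(black next | data) = Σ P(black next | H) P(H | data) = (1/9)(0.14254) + (2/9)(0.43653) + (1/3)(0.12027) + (5/9)(0.089087) + (2/3)(0.1804) + (7/9)(0.03118) = 0.34694.

0.3469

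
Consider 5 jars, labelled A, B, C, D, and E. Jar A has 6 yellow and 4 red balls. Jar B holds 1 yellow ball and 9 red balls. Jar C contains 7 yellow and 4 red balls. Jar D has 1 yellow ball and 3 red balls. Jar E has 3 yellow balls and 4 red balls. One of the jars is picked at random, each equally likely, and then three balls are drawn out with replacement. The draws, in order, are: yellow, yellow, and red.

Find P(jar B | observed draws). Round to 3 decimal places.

0.020

The likelihood of the observed sequence under each hypothesis: P(data | jar A) = (6/10)(6/10)(4/10) = 0.144; P(data | jar B) = (1/10)(1/10)(9/10) = 0.009; P(data | jar C) = (7/11)(7/11)(4/11) = 0.14726; P(data | jar D) = (1/4)(1/4)(3/4) = 0.046875; P(data | jar E) = (3/7)(3/7)(4/7) = 0.10496.
Multiplying each by its prior: 1/5 · 0.144 = 0.0288, 1/5 · 0.009 = 0.0018, 1/5 · 0.14726 = 0.029452, 1/5 · 0.046875 = 0.009375, 1/5 · 0.10496 = 0.020991; these sum to 0.090418.
So P(jar B | data) = (0.0018) / (0.090418) = 0.019908.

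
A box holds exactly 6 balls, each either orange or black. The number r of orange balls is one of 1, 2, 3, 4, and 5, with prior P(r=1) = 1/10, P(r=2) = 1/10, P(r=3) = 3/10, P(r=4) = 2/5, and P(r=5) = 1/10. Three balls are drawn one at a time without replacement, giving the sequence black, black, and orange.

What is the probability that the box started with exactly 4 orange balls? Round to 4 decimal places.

For each hypothesis, P(data | H) works out to: P(data | r = 1) = (5/6)(4/5)(1/4) = 1/6; P(data | r = 2) = (4/6)(3/5)(2/4) = 1/5; P(data | r = 3) = (3/6)(2/5)(3/4) = 3/20; P(data | r = 4) = (2/6)(1/5)(4/4) = 1/15; P(data | r = 5) = (1/6)(0/5) = 0.
The prior-weighted likelihoods are 1/10 · 1/6 = 1/60, 1/10 · 1/5 = 1/50, 3/10 · 3/20 = 9/200, 2/5 · 1/15 = 2/75, 1/10 · 0 = 0; these sum to 13/120.
So P(r = 4 | data) = (2/75) / (13/120) = 16/65.

0.2462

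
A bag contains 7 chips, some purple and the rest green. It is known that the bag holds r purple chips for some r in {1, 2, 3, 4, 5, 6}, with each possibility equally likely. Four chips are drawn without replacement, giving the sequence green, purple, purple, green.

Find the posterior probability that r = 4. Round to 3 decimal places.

Compute the likelihood of the observed sequence for each case: P(data | r = 1) = (6/7)(1/6)(0/5) = 0; P(data | r = 2) = (5/7)(2/6)(1/5)(4/4) = 1/21; P(data | r = 3) = (4/7)(3/6)(2/5)(3/4) = 3/35; P(data | r = 4) = (3/7)(4/6)(3/5)(2/4) = 3/35; P(data | r = 5) = (2/7)(5/6)(4/5)(1/4) = 1/21; P(data | r = 6) = (1/7)(6/6)(5/5)(0/4) = 0.
Multiplying each by its prior: 1/6 · 0 = 0, 1/6 · 1/21 = 1/126, 1/6 · 3/35 = 1/70, 1/6 · 3/35 = 1/70, 1/6 · 1/21 = 1/126, 1/6 · 0 = 0; with total 2/45.
Hence P(r = 4 | data) = (1/70) / (2/45) = 9/28.

0.321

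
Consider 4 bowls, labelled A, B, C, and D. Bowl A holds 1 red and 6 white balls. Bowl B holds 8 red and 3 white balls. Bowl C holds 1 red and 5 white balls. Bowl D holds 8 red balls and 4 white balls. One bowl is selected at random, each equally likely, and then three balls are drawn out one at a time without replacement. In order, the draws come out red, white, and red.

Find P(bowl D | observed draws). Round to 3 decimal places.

0.500

The likelihood of the observed sequence under each hypothesis: P(data | bowl A) = (1/7)(6/6)(0/5) = 0; P(data | bowl B) = (8/11)(3/10)(7/9) = 28/165; P(data | bowl C) = (1/6)(5/5)(0/4) = 0; P(data | bowl D) = (8/12)(4/11)(7/10) = 28/165.
The prior-weighted likelihoods are 1/4 · 0 = 0, 1/4 · 28/165 = 7/165, 1/4 · 0 = 0, 1/4 · 28/165 = 7/165; with total 14/165.
Therefore the posterior P(bowl D | data) = (7/165) / (14/165) = 1/2.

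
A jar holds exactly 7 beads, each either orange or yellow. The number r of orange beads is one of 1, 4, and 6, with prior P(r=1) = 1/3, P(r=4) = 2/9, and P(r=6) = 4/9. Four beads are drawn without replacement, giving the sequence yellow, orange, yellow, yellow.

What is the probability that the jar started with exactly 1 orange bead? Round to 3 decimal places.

Compute the likelihood of the observed sequence for each case: P(data | r = 1) = (6/7)(1/6)(5/5)(4/4) = 1/7; P(data | r = 4) = (3/7)(4/6)(2/5)(1/4) = 1/35; P(data | r = 6) = (1/7)(6/6)(0/5) = 0.
Weighting by the prior gives 1/3 · 1/7 = 1/21, 2/9 · 1/35 = 2/315, 4/9 · 0 = 0; summing to 17/315.
Therefore the posterior P(r = 1 | data) = (1/21) / (17/315) = 15/17.

0.882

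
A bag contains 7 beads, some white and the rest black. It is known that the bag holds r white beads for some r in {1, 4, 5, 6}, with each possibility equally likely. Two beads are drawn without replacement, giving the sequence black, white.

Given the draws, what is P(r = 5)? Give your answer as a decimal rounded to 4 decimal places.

0.2941

The likelihood of the observed sequence under each hypothesis: P(data | r = 1) = (6/7)(1/6) = 1/7; P(data | r = 4) = (3/7)(4/6) = 2/7; P(data | r = 5) = (2/7)(5/6) = 5/21; P(data | r = 6) = (1/7)(6/6) = 1/7.
Multiplying each by its prior: 1/4 · 1/7 = 1/28, 1/4 · 2/7 = 1/14, 1/4 · 5/21 = 5/84, 1/4 · 1/7 = 1/28; summing to 17/84.
By Bayes' rule, P(r = 5 | data) = (5/84) / (17/84) = 5/17.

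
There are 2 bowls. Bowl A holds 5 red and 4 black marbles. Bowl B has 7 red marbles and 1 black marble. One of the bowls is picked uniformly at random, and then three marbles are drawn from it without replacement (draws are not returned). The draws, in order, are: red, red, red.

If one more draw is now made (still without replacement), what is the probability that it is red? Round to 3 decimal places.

0.725

For each hypothesis, P(data | H) works out to: P(data | bowl A) = (5/9)(4/8)(3/7) = 5/42; P(data | bowl B) = (7/8)(6/7)(5/6) = 5/8.
Weighting by the prior gives 1/2 · 5/42 = 5/84, 1/2 · 5/8 = 5/16; summing to 125/336.
Normalising, the posterior is P(bowl A | data) = 4/25, P(bowl B | data) = 21/25.
So P(red next | data) = Σ P(red next | H) P(H | data) = (1/3)(4/25) + (4/5)(21/25) = 272/375.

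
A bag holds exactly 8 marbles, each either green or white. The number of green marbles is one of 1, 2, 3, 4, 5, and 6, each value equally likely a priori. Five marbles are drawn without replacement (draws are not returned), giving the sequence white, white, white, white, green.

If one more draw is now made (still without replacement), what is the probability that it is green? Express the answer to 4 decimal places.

0.2857

For each hypothesis, P(data | H) works out to: P(data | r = 1) = (7/8)(6/7)(5/6)(4/5)(1/4) = 1/8; P(data | r = 2) = (6/8)(5/7)(4/6)(3/5)(2/4) = 3/28; P(data | r = 3) = (5/8)(4/7)(3/6)(2/5)(3/4) = 3/56; P(data | r = 4) = (4/8)(3/7)(2/6)(1/5)(4/4) = 1/70; P(data | r = 5) = (3/8)(2/7)(1/6)(0/5) = 0; P(data | r = 6) = (2/8)(1/7)(0/6) = 0.
Weighting by the prior gives 1/6 · 1/8 = 1/48, 1/6 · 3/28 = 1/56, 1/6 · 3/56 = 1/112, 1/6 · 1/70 = 1/420, 1/6 · 0 = 0, 1/6 · 0 = 0; summing to 1/20.
Normalising, the posterior is P(r = 1 | data) = 5/12, P(r = 2 | data) = 5/14, P(r = 3 | data) = 5/28, P(r = 4 | data) = 1/21, P(r = 5 | data) = 0, P(r = 6 | data) = 0.
The predictive probability is P(green next | data) = (0)(5/12) + (1/3)(5/14) + (2/3)(5/28) + (1)(1/21) = 2/7.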